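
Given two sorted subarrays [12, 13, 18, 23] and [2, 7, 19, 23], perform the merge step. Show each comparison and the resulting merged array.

Merging process:

Compare 12 vs 2: take 2 from right. Merged: [2]
Compare 12 vs 7: take 7 from right. Merged: [2, 7]
Compare 12 vs 19: take 12 from left. Merged: [2, 7, 12]
Compare 13 vs 19: take 13 from left. Merged: [2, 7, 12, 13]
Compare 18 vs 19: take 18 from left. Merged: [2, 7, 12, 13, 18]
Compare 23 vs 19: take 19 from right. Merged: [2, 7, 12, 13, 18, 19]
Compare 23 vs 23: take 23 from left. Merged: [2, 7, 12, 13, 18, 19, 23]
Append remaining from right: [23]. Merged: [2, 7, 12, 13, 18, 19, 23, 23]

Final merged array: [2, 7, 12, 13, 18, 19, 23, 23]
Total comparisons: 7

The merged array is [2, 7, 12, 13, 18, 19, 23, 23], requiring 7 comparisons. The merge step runs in O(n) time where n is the total number of elements.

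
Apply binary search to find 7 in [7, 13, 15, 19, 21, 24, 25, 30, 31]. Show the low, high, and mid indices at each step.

Binary search for 7 in [7, 13, 15, 19, 21, 24, 25, 30, 31]:

lo=0, hi=8, mid=4, arr[mid]=21 -> 21 > 7, search left half
lo=0, hi=3, mid=1, arr[mid]=13 -> 13 > 7, search left half
lo=0, hi=0, mid=0, arr[mid]=7 -> Found target at index 0!

Binary search finds 7 at index 0 after 3 comparisons. The search repeatedly halves the search space by comparing with the middle element.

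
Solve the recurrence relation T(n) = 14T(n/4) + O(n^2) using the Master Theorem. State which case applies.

Master Theorem for T(n) = 14T(n/4) + O(n^2):

a = 14, b = 4, c = 2
log_b(a) = log_4(14) = 1.9037

Case 3: c = 2 > log_4(14) = 1.9037
T(n) = O(n^2) = O(n^2)

For T(n) = 14T(n/4) + O(n^2): log_4(14) = 1.9037. This is Case 3 of the Master Theorem (c > log_b(a), work dominated by root), giving O(n^2).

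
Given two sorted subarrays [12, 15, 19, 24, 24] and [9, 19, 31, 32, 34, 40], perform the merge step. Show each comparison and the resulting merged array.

Merging process:

Compare 12 vs 9: take 9 from right. Merged: [9]
Compare 12 vs 19: take 12 from left. Merged: [9, 12]
Compare 15 vs 19: take 15 from left. Merged: [9, 12, 15]
Compare 19 vs 19: take 19 from left. Merged: [9, 12, 15, 19]
Compare 24 vs 19: take 19 from right. Merged: [9, 12, 15, 19, 19]
Compare 24 vs 31: take 24 from left. Merged: [9, 12, 15, 19, 19, 24]
Compare 24 vs 31: take 24 from left. Merged: [9, 12, 15, 19, 19, 24, 24]
Append remaining from right: [31, 32, 34, 40]. Merged: [9, 12, 15, 19, 19, 24, 24, 31, 32, 34, 40]

Final merged array: [9, 12, 15, 19, 19, 24, 24, 31, 32, 34, 40]
Total comparisons: 7

The merged array is [9, 12, 15, 19, 19, 24, 24, 31, 32, 34, 40], requiring 7 comparisons. The merge step runs in O(n) time where n is the total number of elements.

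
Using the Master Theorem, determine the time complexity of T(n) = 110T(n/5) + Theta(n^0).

Master Theorem for T(n) = 110T(n/5) + O(n^0):

a = 110, b = 5, c = 0
log_b(a) = log_5(110) = 2.9206

Case 1: c = 0 < log_5(110) = 2.9206
T(n) = O(n^(log_5 110))

For T(n) = 110T(n/5) + O(n^0): log_5(110) = 2.9206. This is Case 1 of the Master Theorem (c < log_b(a), work dominated by leaves), giving O(n^(log_5 110)).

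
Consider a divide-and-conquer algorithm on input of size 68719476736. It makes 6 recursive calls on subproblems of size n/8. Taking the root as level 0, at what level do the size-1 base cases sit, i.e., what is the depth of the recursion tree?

For divide and conquer with division factor 8:

Problem sizes at each level:
Level 0: 68719476736
Level 1: 8589934592
Level 2: 1073741824
Level 3: 134217728
Level 4: 16777216
Level 5: 2097152
Level 6: 262144
Level 7: 32768
Level 8: 4096
Level 9: 512
Level 10: 64
Level 11: 8
Level 12: 1

The root is level 0 and the size-1 base case is level 12 (the tree spans levels 0 through 12, i.e. 13 levels counting the root), so the depth is the number of divisions: log_8(68719476736) = 12

The recursion tree depth is log_8(68719476736) = 12. At each level, the problem size is divided by 8, so it takes 12 divisions to reduce to a base case of size 1. The algorithm makes 6 recursive calls at each level.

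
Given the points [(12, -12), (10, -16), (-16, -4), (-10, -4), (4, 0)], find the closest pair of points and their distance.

Computing all pairwise distances among 5 points:

d((12, -12), (10, -16)) = 4.4721 <-- minimum
d((12, -12), (-16, -4)) = 29.1204
d((12, -12), (-10, -4)) = 23.4094
d((12, -12), (4, 0)) = 14.4222
d((10, -16), (-16, -4)) = 28.6356
d((10, -16), (-10, -4)) = 23.3238
d((10, -16), (4, 0)) = 17.088
d((-16, -4), (-10, -4)) = 6.0
d((-16, -4), (4, 0)) = 20.3961
d((-10, -4), (4, 0)) = 14.5602

Closest pair: (12, -12) and (10, -16) with distance 4.4721

The closest pair is (12, -12) and (10, -16) with Euclidean distance 4.4721. For 5 points, brute-force pairwise comparison is shown above. For large n, the divide-and-conquer algorithm (sort by x, recurse on halves, check the dividing strip) achieves O(n log n).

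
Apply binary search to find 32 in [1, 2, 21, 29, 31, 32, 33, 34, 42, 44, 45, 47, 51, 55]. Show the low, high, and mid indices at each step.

Binary search for 32 in [1, 2, 21, 29, 31, 32, 33, 34, 42, 44, 45, 47, 51, 55]:

lo=0, hi=13, mid=6, arr[mid]=33 -> 33 > 32, search left half
lo=0, hi=5, mid=2, arr[mid]=21 -> 21 < 32, search right half
lo=3, hi=5, mid=4, arr[mid]=31 -> 31 < 32, search right half
lo=5, hi=5, mid=5, arr[mid]=32 -> Found target at index 5!

Binary search finds 32 at index 5 after 4 comparisons. The search repeatedly halves the search space by comparing with the middle element.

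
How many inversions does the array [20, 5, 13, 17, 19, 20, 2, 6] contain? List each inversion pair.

Finding inversions in [20, 5, 13, 17, 19, 20, 2, 6]:

(0, 1): arr[0]=20 > arr[1]=5
(0, 2): arr[0]=20 > arr[2]=13
(0, 3): arr[0]=20 > arr[3]=17
(0, 4): arr[0]=20 > arr[4]=19
(0, 6): arr[0]=20 > arr[6]=2
(0, 7): arr[0]=20 > arr[7]=6
(1, 6): arr[1]=5 > arr[6]=2
(2, 6): arr[2]=13 > arr[6]=2
(2, 7): arr[2]=13 > arr[7]=6
(3, 6): arr[3]=17 > arr[6]=2
(3, 7): arr[3]=17 > arr[7]=6
(4, 6): arr[4]=19 > arr[6]=2
(4, 7): arr[4]=19 > arr[7]=6
(5, 6): arr[5]=20 > arr[6]=2
(5, 7): arr[5]=20 > arr[7]=6

Total inversions: 15

The array has 15 inversion(s): (0,1), (0,2), (0,3), (0,4), (0,6), (0,7), (1,6), (2,6), (2,7), (3,6), (3,7), (4,6), (4,7), (5,6), (5,7). Each pair (i,j) satisfies i < j and arr[i] > arr[j].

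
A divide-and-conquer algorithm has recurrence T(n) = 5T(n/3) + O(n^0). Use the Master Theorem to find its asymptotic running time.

Master Theorem for T(n) = 5T(n/3) + O(n^0):

a = 5, b = 3, c = 0
log_b(a) = log_3(5) = 1.4650

Case 1: c = 0 < log_3(5) = 1.4650
T(n) = O(n^(log_3 5))

For T(n) = 5T(n/3) + O(n^0): log_3(5) = 1.4650. This is Case 1 of the Master Theorem (c < log_b(a), work dominated by leaves), giving O(n^(log_3 5)).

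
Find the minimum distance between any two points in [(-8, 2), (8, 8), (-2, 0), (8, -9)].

Computing all pairwise distances among 4 points:

d((-8, 2), (8, 8)) = 17.088
d((-8, 2), (-2, 0)) = 6.3246 <-- minimum
d((-8, 2), (8, -9)) = 19.4165
d((8, 8), (-2, 0)) = 12.8062
d((8, 8), (8, -9)) = 17.0
d((-2, 0), (8, -9)) = 13.4536

Closest pair: (-8, 2) and (-2, 0) with distance 6.3246

The closest pair is (-8, 2) and (-2, 0) with Euclidean distance 6.3246. For 4 points, brute-force pairwise comparison is shown above. For large n, the divide-and-conquer algorithm (sort by x, recurse on halves, check the dividing strip) achieves O(n log n).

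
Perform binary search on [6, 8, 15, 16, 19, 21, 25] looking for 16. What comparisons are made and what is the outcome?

Binary search for 16 in [6, 8, 15, 16, 19, 21, 25]:

lo=0, hi=6, mid=3, arr[mid]=16 -> Found target at index 3!

Binary search finds 16 at index 3 after 1 comparisons. The search repeatedly halves the search space by comparing with the middle element.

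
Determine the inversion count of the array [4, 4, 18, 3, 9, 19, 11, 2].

Finding inversions in [4, 4, 18, 3, 9, 19, 11, 2]:

(0, 3): arr[0]=4 > arr[3]=3
(0, 7): arr[0]=4 > arr[7]=2
(1, 3): arr[1]=4 > arr[3]=3
(1, 7): arr[1]=4 > arr[7]=2
(2, 3): arr[2]=18 > arr[3]=3
(2, 4): arr[2]=18 > arr[4]=9
(2, 6): arr[2]=18 > arr[6]=11
(2, 7): arr[2]=18 > arr[7]=2
(3, 7): arr[3]=3 > arr[7]=2
(4, 7): arr[4]=9 > arr[7]=2
(5, 6): arr[5]=19 > arr[6]=11
(5, 7): arr[5]=19 > arr[7]=2
(6, 7): arr[6]=11 > arr[7]=2

Total inversions: 13

The array has 13 inversion(s): (0,3), (0,7), (1,3), (1,7), (2,3), (2,4), (2,6), (2,7), (3,7), (4,7), (5,6), (5,7), (6,7). Each pair (i,j) satisfies i < j and arr[i] > arr[j].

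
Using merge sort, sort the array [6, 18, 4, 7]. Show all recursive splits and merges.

Merge sort trace:

Split: [6, 18, 4, 7] -> [6, 18] and [4, 7]
  Split: [6, 18] -> [6] and [18]
  Merge: [6] + [18] -> [6, 18]
  Split: [4, 7] -> [4] and [7]
  Merge: [4] + [7] -> [4, 7]
Merge: [6, 18] + [4, 7] -> [4, 6, 7, 18]

Final sorted array: [4, 6, 7, 18]

The merge sort proceeds by recursively splitting the array and merging sorted halves.
After all merges, the sorted array is [4, 6, 7, 18].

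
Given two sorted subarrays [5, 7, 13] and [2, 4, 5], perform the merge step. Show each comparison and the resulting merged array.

Merging process:

Compare 5 vs 2: take 2 from right. Merged: [2]
Compare 5 vs 4: take 4 from right. Merged: [2, 4]
Compare 5 vs 5: take 5 from left. Merged: [2, 4, 5]
Compare 7 vs 5: take 5 from right. Merged: [2, 4, 5, 5]
Append remaining from left: [7, 13]. Merged: [2, 4, 5, 5, 7, 13]

Final merged array: [2, 4, 5, 5, 7, 13]
Total comparisons: 4

The merged array is [2, 4, 5, 5, 7, 13], requiring 4 comparisons. The merge step runs in O(n) time where n is the total number of elements.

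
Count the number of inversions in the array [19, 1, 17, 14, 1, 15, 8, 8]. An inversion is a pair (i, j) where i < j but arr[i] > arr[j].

Finding inversions in [19, 1, 17, 14, 1, 15, 8, 8]:

(0, 1): arr[0]=19 > arr[1]=1
(0, 2): arr[0]=19 > arr[2]=17
(0, 3): arr[0]=19 > arr[3]=14
(0, 4): arr[0]=19 > arr[4]=1
(0, 5): arr[0]=19 > arr[5]=15
(0, 6): arr[0]=19 > arr[6]=8
(0, 7): arr[0]=19 > arr[7]=8
(2, 3): arr[2]=17 > arr[3]=14
(2, 4): arr[2]=17 > arr[4]=1
(2, 5): arr[2]=17 > arr[5]=15
(2, 6): arr[2]=17 > arr[6]=8
(2, 7): arr[2]=17 > arr[7]=8
(3, 4): arr[3]=14 > arr[4]=1
(3, 6): arr[3]=14 > arr[6]=8
(3, 7): arr[3]=14 > arr[7]=8
(5, 6): arr[5]=15 > arr[6]=8
(5, 7): arr[5]=15 > arr[7]=8

Total inversions: 17

The array has 17 inversion(s): (0,1), (0,2), (0,3), (0,4), (0,5), (0,6), (0,7), (2,3), (2,4), (2,5), (2,6), (2,7), (3,4), (3,6), (3,7), (5,6), (5,7). Each pair (i,j) satisfies i < j and arr[i] > arr[j].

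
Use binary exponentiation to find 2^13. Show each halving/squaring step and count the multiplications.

Computing 2^13 by squaring (build up from 2^1; each line after the first costs one multiplication):

2^1 = 2
2^2 = (2^1)^2 = 2^2 = 4
2^3 = 2 * 2^2 = 2 * 4 = 8
2^6 = (2^3)^2 = 8^2 = 64
2^12 = (2^6)^2 = 64^2 = 4096
2^13 = 2 * 2^12 = 2 * 4096 = 8192

Result: 8192
Multiplications needed: 5 (5 lines after 2^1)

2^13 = 8192. Using exponentiation by squaring, this requires 5 multiplications. The key idea: if the exponent is even, square the half-power; if odd, multiply by the base once.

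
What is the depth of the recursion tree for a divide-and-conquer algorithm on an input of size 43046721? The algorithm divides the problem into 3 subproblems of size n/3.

For divide and conquer with division factor 3:

Problem sizes at each level:
Level 0: 43046721
Level 1: 14348907
Level 2: 4782969
Level 3: 1594323
Level 4: 531441
Level 5: 177147
Level 6: 59049
Level 7: 19683
Level 8: 6561
Level 9: 2187
Level 10: 729
Level 11: 243
Level 12: 81
Level 13: 27
Level 14: 9
Level 15: 3
Level 16: 1

The root is level 0 and the size-1 base case is level 16 (the tree spans levels 0 through 16, i.e. 17 levels counting the root), so the depth is the number of divisions: log_3(43046721) = 16

The recursion tree depth is log_3(43046721) = 16. At each level, the problem size is divided by 3, so it takes 16 divisions to reduce to a base case of size 1. The algorithm makes 3 recursive calls at each level.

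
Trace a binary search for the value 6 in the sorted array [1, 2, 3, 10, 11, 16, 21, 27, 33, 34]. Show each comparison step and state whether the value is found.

Binary search for 6 in [1, 2, 3, 10, 11, 16, 21, 27, 33, 34]:

lo=0, hi=9, mid=4, arr[mid]=11 -> 11 > 6, search left half
lo=0, hi=3, mid=1, arr[mid]=2 -> 2 < 6, search right half
lo=2, hi=3, mid=2, arr[mid]=3 -> 3 < 6, search right half
lo=3, hi=3, mid=3, arr[mid]=10 -> 10 > 6, search left half
lo=3 > hi=2, target 6 not found

Binary search determines that 6 is not in the array after 4 comparisons. The search space was exhausted without finding the target.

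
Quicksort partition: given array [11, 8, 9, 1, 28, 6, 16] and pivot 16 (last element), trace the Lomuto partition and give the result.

Lomuto partition with pivot = 16:

Initial array: [11, 8, 9, 1, 28, 6, 16]

arr[0]=11 <= 16: swap with position 0, array becomes [11, 8, 9, 1, 28, 6, 16]
arr[1]=8 <= 16: swap with position 1, array becomes [11, 8, 9, 1, 28, 6, 16]
arr[2]=9 <= 16: swap with position 2, array becomes [11, 8, 9, 1, 28, 6, 16]
arr[3]=1 <= 16: swap with position 3, array becomes [11, 8, 9, 1, 28, 6, 16]
arr[4]=28 > 16: no swap
arr[5]=6 <= 16: swap with position 4, array becomes [11, 8, 9, 1, 6, 28, 16]

Place pivot at position 5: [11, 8, 9, 1, 6, 16, 28]
Pivot position: 5

After partitioning with pivot 16, the array becomes [11, 8, 9, 1, 6, 16, 28]. The pivot is placed at index 5. All elements to the left of the pivot are <= 16, and all elements to the right are > 16.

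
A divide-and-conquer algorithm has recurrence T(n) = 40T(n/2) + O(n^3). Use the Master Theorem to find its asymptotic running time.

Master Theorem for T(n) = 40T(n/2) + O(n^3):

a = 40, b = 2, c = 3
log_b(a) = log_2(40) = 5.3219

Case 1: c = 3 < log_2(40) = 5.3219
T(n) = O(n^(log_2 40))

For T(n) = 40T(n/2) + O(n^3): log_2(40) = 5.3219. This is Case 1 of the Master Theorem (c < log_b(a), work dominated by leaves), giving O(n^(log_2 40)).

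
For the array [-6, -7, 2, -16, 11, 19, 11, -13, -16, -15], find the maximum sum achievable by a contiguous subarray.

Using Kadane's algorithm on [-6, -7, 2, -16, 11, 19, 11, -13, -16, -15]:

Scanning through the array:
Position 1 (value -7): max_ending_here = -7, max_so_far = -6
Position 2 (value 2): max_ending_here = 2, max_so_far = 2
Position 3 (value -16): max_ending_here = -14, max_so_far = 2
Position 4 (value 11): max_ending_here = 11, max_so_far = 11
Position 5 (value 19): max_ending_here = 30, max_so_far = 30
Position 6 (value 11): max_ending_here = 41, max_so_far = 41
Position 7 (value -13): max_ending_here = 28, max_so_far = 41
Position 8 (value -16): max_ending_here = 12, max_so_far = 41
Position 9 (value -15): max_ending_here = -3, max_so_far = 41

Maximum subarray: [11, 19, 11]
Maximum sum: 41

The maximum subarray is [11, 19, 11] with sum 41. This subarray runs from index 4 to index 6.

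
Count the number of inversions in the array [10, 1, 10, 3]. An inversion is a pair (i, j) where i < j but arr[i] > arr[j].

Finding inversions in [10, 1, 10, 3]:

(0, 1): arr[0]=10 > arr[1]=1
(0, 3): arr[0]=10 > arr[3]=3
(2, 3): arr[2]=10 > arr[3]=3

Total inversions: 3

The array has 3 inversion(s): (0,1), (0,3), (2,3). Each pair (i,j) satisfies i < j and arr[i] > arr[j].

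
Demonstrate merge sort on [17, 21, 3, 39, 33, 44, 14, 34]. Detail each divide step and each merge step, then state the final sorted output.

Merge sort trace:

Split: [17, 21, 3, 39, 33, 44, 14, 34] -> [17, 21, 3, 39] and [33, 44, 14, 34]
  Split: [17, 21, 3, 39] -> [17, 21] and [3, 39]
    Split: [17, 21] -> [17] and [21]
    Merge: [17] + [21] -> [17, 21]
    Split: [3, 39] -> [3] and [39]
    Merge: [3] + [39] -> [3, 39]
  Merge: [17, 21] + [3, 39] -> [3, 17, 21, 39]
  Split: [33, 44, 14, 34] -> [33, 44] and [14, 34]
    Split: [33, 44] -> [33] and [44]
    Merge: [33] + [44] -> [33, 44]
    Split: [14, 34] -> [14] and [34]
    Merge: [14] + [34] -> [14, 34]
  Merge: [33, 44] + [14, 34] -> [14, 33, 34, 44]
Merge: [3, 17, 21, 39] + [14, 33, 34, 44] -> [3, 14, 17, 21, 33, 34, 39, 44]

Final sorted array: [3, 14, 17, 21, 33, 34, 39, 44]

The merge sort proceeds by recursively splitting the array and merging sorted halves.
After all merges, the sorted array is [3, 14, 17, 21, 33, 34, 39, 44].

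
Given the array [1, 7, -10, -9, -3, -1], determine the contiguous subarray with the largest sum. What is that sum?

Using Kadane's algorithm on [1, 7, -10, -9, -3, -1]:

Scanning through the array:
Position 1 (value 7): max_ending_here = 8, max_so_far = 8
Position 2 (value -10): max_ending_here = -2, max_so_far = 8
Position 3 (value -9): max_ending_here = -9, max_so_far = 8
Position 4 (value -3): max_ending_here = -3, max_so_far = 8
Position 5 (value -1): max_ending_here = -1, max_so_far = 8

Maximum subarray: [1, 7]
Maximum sum: 8

The maximum subarray is [1, 7] with sum 8. This subarray runs from index 0 to index 1.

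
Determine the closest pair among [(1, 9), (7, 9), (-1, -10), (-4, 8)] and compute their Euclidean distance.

Computing all pairwise distances among 4 points:

d((1, 9), (7, 9)) = 6.0
d((1, 9), (-1, -10)) = 19.105
d((1, 9), (-4, 8)) = 5.099 <-- minimum
d((7, 9), (-1, -10)) = 20.6155
d((7, 9), (-4, 8)) = 11.0454
d((-1, -10), (-4, 8)) = 18.2483

Closest pair: (1, 9) and (-4, 8) with distance 5.099

The closest pair is (1, 9) and (-4, 8) with Euclidean distance 5.099. For 4 points, brute-force pairwise comparison is shown above. For large n, the divide-and-conquer algorithm (sort by x, recurse on halves, check the dividing strip) achieves O(n log n).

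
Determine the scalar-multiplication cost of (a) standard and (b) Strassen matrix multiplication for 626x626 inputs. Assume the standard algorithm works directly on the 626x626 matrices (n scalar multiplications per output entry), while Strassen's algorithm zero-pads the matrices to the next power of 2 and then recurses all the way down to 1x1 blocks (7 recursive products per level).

Matrix multiplication for 626x626 matrices:

Strassen's algorithm requires power-of-2 dimensions. Pad 626x626 to 1024x1024 (next power of 2).

Standard algorithm: 626^3 = 245314376 multiplications
Strassen's algorithm: 7^(log2(1024)) = 7^10 = 282475249 multiplications
Difference: 245314376 - 282475249 = -37160873 (Strassen uses MORE here due to padding overhead — for small or just-over-power-of-2 n, padding can outweigh the per-level savings)

Standard: 245314376 multiplications (626^3). Strassen: 282475249 multiplications (7^10, after padding to 1024x1024). Strassen reduces 8 recursive multiplications to 7 at each level.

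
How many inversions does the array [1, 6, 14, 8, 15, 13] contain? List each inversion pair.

Finding inversions in [1, 6, 14, 8, 15, 13]:

(2, 3): arr[2]=14 > arr[3]=8
(2, 5): arr[2]=14 > arr[5]=13
(4, 5): arr[4]=15 > arr[5]=13

Total inversions: 3

The array has 3 inversion(s): (2,3), (2,5), (4,5). Each pair (i,j) satisfies i < j and arr[i] > arr[j].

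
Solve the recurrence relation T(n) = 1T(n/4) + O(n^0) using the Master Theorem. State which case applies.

Master Theorem for T(n) = 1T(n/4) + O(n^0):

a = 1, b = 4, c = 0
log_b(a) = log_4(1) = 0.0000

Case 2: c = 0 = log_4(1) = 0.0000
T(n) = O(n^0 log n) = O(log n)

For T(n) = 1T(n/4) + O(n^0): log_4(1) = 0.0000. This is Case 2 of the Master Theorem (c = log_b(a), equal work at all levels), giving O(log n).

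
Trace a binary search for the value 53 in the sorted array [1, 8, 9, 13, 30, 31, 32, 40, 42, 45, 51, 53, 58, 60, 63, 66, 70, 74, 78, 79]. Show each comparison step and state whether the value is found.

Binary search for 53 in [1, 8, 9, 13, 30, 31, 32, 40, 42, 45, 51, 53, 58, 60, 63, 66, 70, 74, 78, 79]:

lo=0, hi=19, mid=9, arr[mid]=45 -> 45 < 53, search right half
lo=10, hi=19, mid=14, arr[mid]=63 -> 63 > 53, search left half
lo=10, hi=13, mid=11, arr[mid]=53 -> Found target at index 11!

Binary search finds 53 at index 11 after 3 comparisons. The search repeatedly halves the search space by comparing with the middle element.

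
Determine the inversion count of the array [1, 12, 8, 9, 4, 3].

Finding inversions in [1, 12, 8, 9, 4, 3]:

(1, 2): arr[1]=12 > arr[2]=8
(1, 3): arr[1]=12 > arr[3]=9
(1, 4): arr[1]=12 > arr[4]=4
(1, 5): arr[1]=12 > arr[5]=3
(2, 4): arr[2]=8 > arr[4]=4
(2, 5): arr[2]=8 > arr[5]=3
(3, 4): arr[3]=9 > arr[4]=4
(3, 5): arr[3]=9 > arr[5]=3
(4, 5): arr[4]=4 > arr[5]=3

Total inversions: 9

The array has 9 inversion(s): (1,2), (1,3), (1,4), (1,5), (2,4), (2,5), (3,4), (3,5), (4,5). Each pair (i,j) satisfies i < j and arr[i] > arr[j].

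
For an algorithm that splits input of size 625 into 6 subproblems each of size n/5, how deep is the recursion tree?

For divide and conquer with division factor 5:

Problem sizes at each level:
Level 0: 625
Level 1: 125
Level 2: 25
Level 3: 5
Level 4: 1

The root is level 0 and the size-1 base case is level 4 (the tree spans levels 0 through 4, i.e. 5 levels counting the root), so the depth is the number of divisions: log_5(625) = 4

The recursion tree depth is log_5(625) = 4. At each level, the problem size is divided by 5, so it takes 4 divisions to reduce to a base case of size 1. The algorithm makes 6 recursive calls at each level.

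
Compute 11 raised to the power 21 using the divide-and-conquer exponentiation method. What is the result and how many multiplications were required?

Computing 11^21 by squaring (build up from 11^1; each line after the first costs one multiplication):

11^1 = 11
11^2 = (11^1)^2 = 11^2 = 121
11^4 = (11^2)^2 = 121^2 = 14641
11^5 = 11 * 11^4 = 11 * 14641 = 161051
11^10 = (11^5)^2 = 161051^2 = 25937424601
11^20 = (11^10)^2 = 25937424601^2 = 672749994932560009201
11^21 = 11 * 11^20 = 11 * 672749994932560009201 = 7400249944258160101211

Result: 7400249944258160101211
Multiplications needed: 6 (6 lines after 11^1)

11^21 = 7400249944258160101211. Using exponentiation by squaring, this requires 6 multiplications. The key idea: if the exponent is even, square the half-power; if odd, multiply by the base once.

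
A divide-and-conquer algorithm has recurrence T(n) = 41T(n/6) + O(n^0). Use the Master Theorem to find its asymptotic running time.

Master Theorem for T(n) = 41T(n/6) + O(n^0):

a = 41, b = 6, c = 0
log_b(a) = log_6(41) = 2.0726

Case 1: c = 0 < log_6(41) = 2.0726
T(n) = O(n^(log_6 41))

For T(n) = 41T(n/6) + O(n^0): log_6(41) = 2.0726. This is Case 1 of the Master Theorem (c < log_b(a), work dominated by leaves), giving O(n^(log_6 41)).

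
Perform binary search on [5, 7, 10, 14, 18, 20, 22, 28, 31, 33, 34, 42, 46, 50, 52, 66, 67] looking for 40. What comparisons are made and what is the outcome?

Binary search for 40 in [5, 7, 10, 14, 18, 20, 22, 28, 31, 33, 34, 42, 46, 50, 52, 66, 67]:

lo=0, hi=16, mid=8, arr[mid]=31 -> 31 < 40, search right half
lo=9, hi=16, mid=12, arr[mid]=46 -> 46 > 40, search left half
lo=9, hi=11, mid=10, arr[mid]=34 -> 34 < 40, search right half
lo=11, hi=11, mid=11, arr[mid]=42 -> 42 > 40, search left half
lo=11 > hi=10, target 40 not found

Binary search determines that 40 is not in the array after 4 comparisons. The search space was exhausted without finding the target.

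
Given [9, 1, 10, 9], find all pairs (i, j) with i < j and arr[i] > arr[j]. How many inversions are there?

Finding inversions in [9, 1, 10, 9]:

(0, 1): arr[0]=9 > arr[1]=1
(2, 3): arr[2]=10 > arr[3]=9

Total inversions: 2

The array has 2 inversion(s): (0,1), (2,3). Each pair (i,j) satisfies i < j and arr[i] > arr[j].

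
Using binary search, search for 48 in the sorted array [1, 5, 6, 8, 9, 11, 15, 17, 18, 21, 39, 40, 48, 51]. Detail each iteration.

Binary search for 48 in [1, 5, 6, 8, 9, 11, 15, 17, 18, 21, 39, 40, 48, 51]:

lo=0, hi=13, mid=6, arr[mid]=15 -> 15 < 48, search right half
lo=7, hi=13, mid=10, arr[mid]=39 -> 39 < 48, search right half
lo=11, hi=13, mid=12, arr[mid]=48 -> Found target at index 12!

Binary search finds 48 at index 12 after 3 comparisons. The search repeatedly halves the search space by comparing with the middle element.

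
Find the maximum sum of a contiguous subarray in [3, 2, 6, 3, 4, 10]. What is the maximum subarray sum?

Using Kadane's algorithm on [3, 2, 6, 3, 4, 10]:

Scanning through the array:
Position 1 (value 2): max_ending_here = 5, max_so_far = 5
Position 2 (value 6): max_ending_here = 11, max_so_far = 11
Position 3 (value 3): max_ending_here = 14, max_so_far = 14
Position 4 (value 4): max_ending_here = 18, max_so_far = 18
Position 5 (value 10): max_ending_here = 28, max_so_far = 28

Maximum subarray: [3, 2, 6, 3, 4, 10]
Maximum sum: 28

The maximum subarray is [3, 2, 6, 3, 4, 10] with sum 28. This subarray runs from index 0 to index 5.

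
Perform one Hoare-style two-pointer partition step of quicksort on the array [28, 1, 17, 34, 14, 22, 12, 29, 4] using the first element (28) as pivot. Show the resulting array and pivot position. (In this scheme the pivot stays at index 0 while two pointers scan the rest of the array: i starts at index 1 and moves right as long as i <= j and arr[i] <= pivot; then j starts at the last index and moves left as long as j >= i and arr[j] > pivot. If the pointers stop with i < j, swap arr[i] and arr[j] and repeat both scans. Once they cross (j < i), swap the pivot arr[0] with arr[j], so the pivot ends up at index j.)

Hoare-style two-pointer partition with pivot = 28:

Initial array: [28, 1, 17, 34, 14, 22, 12, 29, 4]

Pointers start at i = 1, j = 8.
i stops at index 3 (arr[3]=34 > 28), j stops at index 8 (arr[8]=4 <= 28): swap arr[3] and arr[8], array becomes [28, 1, 17, 4, 14, 22, 12, 29, 34]
i ends at 7, j ends at 6: the pointers have crossed (j < i), so scanning stops.

Swap pivot arr[0] with arr[6] to place pivot at position 6: [12, 1, 17, 4, 14, 22, 28, 29, 34]
Pivot position: 6

After partitioning with pivot 28, the array becomes [12, 1, 17, 4, 14, 22, 28, 29, 34]. The pivot is placed at index 6. All elements to the left of the pivot are <= 28, and all elements to the right are > 28.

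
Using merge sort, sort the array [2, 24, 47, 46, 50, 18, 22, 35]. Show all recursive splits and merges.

Merge sort trace:

Split: [2, 24, 47, 46, 50, 18, 22, 35] -> [2, 24, 47, 46] and [50, 18, 22, 35]
  Split: [2, 24, 47, 46] -> [2, 24] and [47, 46]
    Split: [2, 24] -> [2] and [24]
    Merge: [2] + [24] -> [2, 24]
    Split: [47, 46] -> [47] and [46]
    Merge: [47] + [46] -> [46, 47]
  Merge: [2, 24] + [46, 47] -> [2, 24, 46, 47]
  Split: [50, 18, 22, 35] -> [50, 18] and [22, 35]
    Split: [50, 18] -> [50] and [18]
    Merge: [50] + [18] -> [18, 50]
    Split: [22, 35] -> [22] and [35]
    Merge: [22] + [35] -> [22, 35]
  Merge: [18, 50] + [22, 35] -> [18, 22, 35, 50]
Merge: [2, 24, 46, 47] + [18, 22, 35, 50] -> [2, 18, 22, 24, 35, 46, 47, 50]

Final sorted array: [2, 18, 22, 24, 35, 46, 47, 50]

The merge sort proceeds by recursively splitting the array and merging sorted halves.
After all merges, the sorted array is [2, 18, 22, 24, 35, 46, 47, 50].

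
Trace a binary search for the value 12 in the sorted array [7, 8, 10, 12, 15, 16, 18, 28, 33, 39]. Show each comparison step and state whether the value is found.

Binary search for 12 in [7, 8, 10, 12, 15, 16, 18, 28, 33, 39]:

lo=0, hi=9, mid=4, arr[mid]=15 -> 15 > 12, search left half
lo=0, hi=3, mid=1, arr[mid]=8 -> 8 < 12, search right half
lo=2, hi=3, mid=2, arr[mid]=10 -> 10 < 12, search right half
lo=3, hi=3, mid=3, arr[mid]=12 -> Found target at index 3!

Binary search finds 12 at index 3 after 4 comparisons. The search repeatedly halves the search space by comparing with the middle element.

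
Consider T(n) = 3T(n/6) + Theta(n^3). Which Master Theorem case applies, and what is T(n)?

Master Theorem for T(n) = 3T(n/6) + O(n^3):

a = 3, b = 6, c = 3
log_b(a) = log_6(3) = 0.6131

Case 3: c = 3 > log_6(3) = 0.6131
T(n) = O(n^3) = O(n^3)

For T(n) = 3T(n/6) + O(n^3): log_6(3) = 0.6131. This is Case 3 of the Master Theorem (c > log_b(a), work dominated by root), giving O(n^3).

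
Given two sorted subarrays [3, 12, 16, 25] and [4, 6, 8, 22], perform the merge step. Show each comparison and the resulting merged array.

Merging process:

Compare 3 vs 4: take 3 from left. Merged: [3]
Compare 12 vs 4: take 4 from right. Merged: [3, 4]
Compare 12 vs 6: take 6 from right. Merged: [3, 4, 6]
Compare 12 vs 8: take 8 from right. Merged: [3, 4, 6, 8]
Compare 12 vs 22: take 12 from left. Merged: [3, 4, 6, 8, 12]
Compare 16 vs 22: take 16 from left. Merged: [3, 4, 6, 8, 12, 16]
Compare 25 vs 22: take 22 from right. Merged: [3, 4, 6, 8, 12, 16, 22]
Append remaining from left: [25]. Merged: [3, 4, 6, 8, 12, 16, 22, 25]

Final merged array: [3, 4, 6, 8, 12, 16, 22, 25]
Total comparisons: 7

The merged array is [3, 4, 6, 8, 12, 16, 22, 25], requiring 7 comparisons. The merge step runs in O(n) time where n is the total number of elements.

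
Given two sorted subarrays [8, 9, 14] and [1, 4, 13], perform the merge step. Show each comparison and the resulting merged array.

Merging process:

Compare 8 vs 1: take 1 from right. Merged: [1]
Compare 8 vs 4: take 4 from right. Merged: [1, 4]
Compare 8 vs 13: take 8 from left. Merged: [1, 4, 8]
Compare 9 vs 13: take 9 from left. Merged: [1, 4, 8, 9]
Compare 14 vs 13: take 13 from right. Merged: [1, 4, 8, 9, 13]
Append remaining from left: [14]. Merged: [1, 4, 8, 9, 13, 14]

Final merged array: [1, 4, 8, 9, 13, 14]
Total comparisons: 5

The merged array is [1, 4, 8, 9, 13, 14], requiring 5 comparisons. The merge step runs in O(n) time where n is the total number of elements.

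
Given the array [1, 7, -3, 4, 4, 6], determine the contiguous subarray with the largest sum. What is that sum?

Using Kadane's algorithm on [1, 7, -3, 4, 4, 6]:

Scanning through the array:
Position 1 (value 7): max_ending_here = 8, max_so_far = 8
Position 2 (value -3): max_ending_here = 5, max_so_far = 8
Position 3 (value 4): max_ending_here = 9, max_so_far = 9
Position 4 (value 4): max_ending_here = 13, max_so_far = 13
Position 5 (value 6): max_ending_here = 19, max_so_far = 19

Maximum subarray: [1, 7, -3, 4, 4, 6]
Maximum sum: 19

The maximum subarray is [1, 7, -3, 4, 4, 6] with sum 19. This subarray runs from index 0 to index 5.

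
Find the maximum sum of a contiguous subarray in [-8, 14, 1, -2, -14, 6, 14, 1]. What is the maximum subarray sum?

Using Kadane's algorithm on [-8, 14, 1, -2, -14, 6, 14, 1]:

Scanning through the array:
Position 1 (value 14): max_ending_here = 14, max_so_far = 14
Position 2 (value 1): max_ending_here = 15, max_so_far = 15
Position 3 (value -2): max_ending_here = 13, max_so_far = 15
Position 4 (value -14): max_ending_here = -1, max_so_far = 15
Position 5 (value 6): max_ending_here = 6, max_so_far = 15
Position 6 (value 14): max_ending_here = 20, max_so_far = 20
Position 7 (value 1): max_ending_here = 21, max_so_far = 21

Maximum subarray: [6, 14, 1]
Maximum sum: 21

The maximum subarray is [6, 14, 1] with sum 21. This subarray runs from index 5 to index 7.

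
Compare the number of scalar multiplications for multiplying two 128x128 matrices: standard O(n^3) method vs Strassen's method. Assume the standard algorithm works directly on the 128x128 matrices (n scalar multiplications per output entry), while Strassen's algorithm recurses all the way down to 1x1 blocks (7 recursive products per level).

Matrix multiplication for 128x128 matrices:

Standard algorithm: 128^3 = 2097152 multiplications
Strassen's algorithm: 7^(log2(128)) = 7^7 = 823543 multiplications
Savings: 2097152 - 823543 = 1273609 multiplications

Standard: 2097152 multiplications (128^3). Strassen: 823543 multiplications (7^7). Strassen reduces 8 recursive multiplications to 7 at each level.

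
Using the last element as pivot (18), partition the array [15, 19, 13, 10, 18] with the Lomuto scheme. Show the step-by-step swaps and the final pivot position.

Lomuto partition with pivot = 18:

Initial array: [15, 19, 13, 10, 18]

arr[0]=15 <= 18: swap with position 0, array becomes [15, 19, 13, 10, 18]
arr[1]=19 > 18: no swap
arr[2]=13 <= 18: swap with position 1, array becomes [15, 13, 19, 10, 18]
arr[3]=10 <= 18: swap with position 2, array becomes [15, 13, 10, 19, 18]

Place pivot at position 3: [15, 13, 10, 18, 19]
Pivot position: 3

After partitioning with pivot 18, the array becomes [15, 13, 10, 18, 19]. The pivot is placed at index 3. All elements to the left of the pivot are <= 18, and all elements to the right are > 18.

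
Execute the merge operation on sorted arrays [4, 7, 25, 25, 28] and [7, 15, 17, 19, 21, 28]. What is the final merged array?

Merging process:

Compare 4 vs 7: take 4 from left. Merged: [4]
Compare 7 vs 7: take 7 from left. Merged: [4, 7]
Compare 25 vs 7: take 7 from right. Merged: [4, 7, 7]
Compare 25 vs 15: take 15 from right. Merged: [4, 7, 7, 15]
Compare 25 vs 17: take 17 from right. Merged: [4, 7, 7, 15, 17]
Compare 25 vs 19: take 19 from right. Merged: [4, 7, 7, 15, 17, 19]
Compare 25 vs 21: take 21 from right. Merged: [4, 7, 7, 15, 17, 19, 21]
Compare 25 vs 28: take 25 from left. Merged: [4, 7, 7, 15, 17, 19, 21, 25]
Compare 25 vs 28: take 25 from left. Merged: [4, 7, 7, 15, 17, 19, 21, 25, 25]
Compare 28 vs 28: take 28 from left. Merged: [4, 7, 7, 15, 17, 19, 21, 25, 25, 28]
Append remaining from right: [28]. Merged: [4, 7, 7, 15, 17, 19, 21, 25, 25, 28, 28]

Final merged array: [4, 7, 7, 15, 17, 19, 21, 25, 25, 28, 28]
Total comparisons: 10

The merged array is [4, 7, 7, 15, 17, 19, 21, 25, 25, 28, 28], requiring 10 comparisons. The merge step runs in O(n) time where n is the total number of elements.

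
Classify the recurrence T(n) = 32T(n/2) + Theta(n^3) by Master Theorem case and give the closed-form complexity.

Master Theorem for T(n) = 32T(n/2) + O(n^3):

a = 32, b = 2, c = 3
log_b(a) = log_2(32) = 5.0000

Case 1: c = 3 < log_2(32) = 5.0000
T(n) = O(n^(log_2 32)) = O(n^5)

For T(n) = 32T(n/2) + O(n^3): log_2(32) = 5.0000. This is Case 1 of the Master Theorem (c < log_b(a), work dominated by leaves), giving O(n^5).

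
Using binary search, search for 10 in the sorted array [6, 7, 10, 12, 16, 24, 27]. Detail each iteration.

Binary search for 10 in [6, 7, 10, 12, 16, 24, 27]:

lo=0, hi=6, mid=3, arr[mid]=12 -> 12 > 10, search left half
lo=0, hi=2, mid=1, arr[mid]=7 -> 7 < 10, search right half
lo=2, hi=2, mid=2, arr[mid]=10 -> Found target at index 2!

Binary search finds 10 at index 2 after 3 comparisons. The search repeatedly halves the search space by comparing with the middle element.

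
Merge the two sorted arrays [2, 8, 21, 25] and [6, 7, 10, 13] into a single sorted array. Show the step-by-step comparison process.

Merging process:

Compare 2 vs 6: take 2 from left. Merged: [2]
Compare 8 vs 6: take 6 from right. Merged: [2, 6]
Compare 8 vs 7: take 7 from right. Merged: [2, 6, 7]
Compare 8 vs 10: take 8 from left. Merged: [2, 6, 7, 8]
Compare 21 vs 10: take 10 from right. Merged: [2, 6, 7, 8, 10]
Compare 21 vs 13: take 13 from right. Merged: [2, 6, 7, 8, 10, 13]
Append remaining from left: [21, 25]. Merged: [2, 6, 7, 8, 10, 13, 21, 25]

Final merged array: [2, 6, 7, 8, 10, 13, 21, 25]
Total comparisons: 6

The merged array is [2, 6, 7, 8, 10, 13, 21, 25], requiring 6 comparisons. The merge step runs in O(n) time where n is the total number of elements.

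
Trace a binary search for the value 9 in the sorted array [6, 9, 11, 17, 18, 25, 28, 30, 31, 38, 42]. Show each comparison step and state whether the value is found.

Binary search for 9 in [6, 9, 11, 17, 18, 25, 28, 30, 31, 38, 42]:

lo=0, hi=10, mid=5, arr[mid]=25 -> 25 > 9, search left half
lo=0, hi=4, mid=2, arr[mid]=11 -> 11 > 9, search left half
lo=0, hi=1, mid=0, arr[mid]=6 -> 6 < 9, search right half
lo=1, hi=1, mid=1, arr[mid]=9 -> Found target at index 1!

Binary search finds 9 at index 1 after 4 comparisons. The search repeatedly halves the search space by comparing with the middle element.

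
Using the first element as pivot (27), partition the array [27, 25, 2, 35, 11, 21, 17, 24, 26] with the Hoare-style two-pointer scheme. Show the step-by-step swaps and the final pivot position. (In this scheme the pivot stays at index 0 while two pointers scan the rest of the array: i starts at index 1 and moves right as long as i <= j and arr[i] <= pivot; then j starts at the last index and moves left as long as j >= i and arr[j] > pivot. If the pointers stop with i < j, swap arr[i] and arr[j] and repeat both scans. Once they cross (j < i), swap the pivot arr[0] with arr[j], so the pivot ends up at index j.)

Hoare-style two-pointer partition with pivot = 27:

Initial array: [27, 25, 2, 35, 11, 21, 17, 24, 26]

Pointers start at i = 1, j = 8.
i stops at index 3 (arr[3]=35 > 27), j stops at index 8 (arr[8]=26 <= 27): swap arr[3] and arr[8], array becomes [27, 25, 2, 26, 11, 21, 17, 24, 35]
i ends at 8, j ends at 7: the pointers have crossed (j < i), so scanning stops.

Swap pivot arr[0] with arr[7] to place pivot at position 7: [24, 25, 2, 26, 11, 21, 17, 27, 35]
Pivot position: 7

After partitioning with pivot 27, the array becomes [24, 25, 2, 26, 11, 21, 17, 27, 35]. The pivot is placed at index 7. All elements to the left of the pivot are <= 27, and all elements to the right are > 27.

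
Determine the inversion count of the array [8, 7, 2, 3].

Finding inversions in [8, 7, 2, 3]:

(0, 1): arr[0]=8 > arr[1]=7
(0, 2): arr[0]=8 > arr[2]=2
(0, 3): arr[0]=8 > arr[3]=3
(1, 2): arr[1]=7 > arr[2]=2
(1, 3): arr[1]=7 > arr[3]=3

Total inversions: 5

The array has 5 inversion(s): (0,1), (0,2), (0,3), (1,2), (1,3). Each pair (i,j) satisfies i < j and arr[i] > arr[j].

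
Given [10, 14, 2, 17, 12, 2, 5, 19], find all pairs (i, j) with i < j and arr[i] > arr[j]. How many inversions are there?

Finding inversions in [10, 14, 2, 17, 12, 2, 5, 19]:

(0, 2): arr[0]=10 > arr[2]=2
(0, 5): arr[0]=10 > arr[5]=2
(0, 6): arr[0]=10 > arr[6]=5
(1, 2): arr[1]=14 > arr[2]=2
(1, 4): arr[1]=14 > arr[4]=12
(1, 5): arr[1]=14 > arr[5]=2
(1, 6): arr[1]=14 > arr[6]=5
(3, 4): arr[3]=17 > arr[4]=12
(3, 5): arr[3]=17 > arr[5]=2
(3, 6): arr[3]=17 > arr[6]=5
(4, 5): arr[4]=12 > arr[5]=2
(4, 6): arr[4]=12 > arr[6]=5

Total inversions: 12

The array has 12 inversion(s): (0,2), (0,5), (0,6), (1,2), (1,4), (1,5), (1,6), (3,4), (3,5), (3,6), (4,5), (4,6). Each pair (i,j) satisfies i < j and arr[i] > arr[j].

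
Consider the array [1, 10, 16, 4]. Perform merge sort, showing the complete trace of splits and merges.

Merge sort trace:

Split: [1, 10, 16, 4] -> [1, 10] and [16, 4]
  Split: [1, 10] -> [1] and [10]
  Merge: [1] + [10] -> [1, 10]
  Split: [16, 4] -> [16] and [4]
  Merge: [16] + [4] -> [4, 16]
Merge: [1, 10] + [4, 16] -> [1, 4, 10, 16]

Final sorted array: [1, 4, 10, 16]

The merge sort proceeds by recursively splitting the array and merging sorted halves.
After all merges, the sorted array is [1, 4, 10, 16].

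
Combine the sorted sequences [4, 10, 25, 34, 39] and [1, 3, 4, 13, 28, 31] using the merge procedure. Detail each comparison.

Merging process:

Compare 4 vs 1: take 1 from right. Merged: [1]
Compare 4 vs 3: take 3 from right. Merged: [1, 3]
Compare 4 vs 4: take 4 from left. Merged: [1, 3, 4]
Compare 10 vs 4: take 4 from right. Merged: [1, 3, 4, 4]
Compare 10 vs 13: take 10 from left. Merged: [1, 3, 4, 4, 10]
Compare 25 vs 13: take 13 from right. Merged: [1, 3, 4, 4, 10, 13]
Compare 25 vs 28: take 25 from left. Merged: [1, 3, 4, 4, 10, 13, 25]
Compare 34 vs 28: take 28 from right. Merged: [1, 3, 4, 4, 10, 13, 25, 28]
Compare 34 vs 31: take 31 from right. Merged: [1, 3, 4, 4, 10, 13, 25, 28, 31]
Append remaining from left: [34, 39]. Merged: [1, 3, 4, 4, 10, 13, 25, 28, 31, 34, 39]

Final merged array: [1, 3, 4, 4, 10, 13, 25, 28, 31, 34, 39]
Total comparisons: 9

The merged array is [1, 3, 4, 4, 10, 13, 25, 28, 31, 34, 39], requiring 9 comparisons. The merge step runs in O(n) time where n is the total number of elements.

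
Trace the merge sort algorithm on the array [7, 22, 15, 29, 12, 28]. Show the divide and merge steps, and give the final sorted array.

Merge sort trace:

Split: [7, 22, 15, 29, 12, 28] -> [7, 22, 15] and [29, 12, 28]
  Split: [7, 22, 15] -> [7] and [22, 15]
    Split: [22, 15] -> [22] and [15]
    Merge: [22] + [15] -> [15, 22]
  Merge: [7] + [15, 22] -> [7, 15, 22]
  Split: [29, 12, 28] -> [29] and [12, 28]
    Split: [12, 28] -> [12] and [28]
    Merge: [12] + [28] -> [12, 28]
  Merge: [29] + [12, 28] -> [12, 28, 29]
Merge: [7, 15, 22] + [12, 28, 29] -> [7, 12, 15, 22, 28, 29]

Final sorted array: [7, 12, 15, 22, 28, 29]

The merge sort proceeds by recursively splitting the array and merging sorted halves.
After all merges, the sorted array is [7, 12, 15, 22, 28, 29].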